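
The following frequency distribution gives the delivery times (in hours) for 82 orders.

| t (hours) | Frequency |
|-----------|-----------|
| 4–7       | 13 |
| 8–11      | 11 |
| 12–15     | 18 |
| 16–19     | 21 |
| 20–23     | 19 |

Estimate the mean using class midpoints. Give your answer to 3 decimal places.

Midpoints: 5.5, 9.5, 13.5, 17.5, 21.5
Σfm = 13×5.5 + 11×9.5 + 18×13.5 + 21×17.5 + 19×21.5 = 1195
n = Σf = 82
Mean = 1195 / 82 = 14.5732

14.573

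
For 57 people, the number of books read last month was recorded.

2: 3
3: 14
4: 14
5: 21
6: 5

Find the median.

Cumulative frequencies: 3, 17, 31, 52, 57
n = 57, so the median is the value in position (n+1)/2 = 29.
Position 29 falls at value 4.

4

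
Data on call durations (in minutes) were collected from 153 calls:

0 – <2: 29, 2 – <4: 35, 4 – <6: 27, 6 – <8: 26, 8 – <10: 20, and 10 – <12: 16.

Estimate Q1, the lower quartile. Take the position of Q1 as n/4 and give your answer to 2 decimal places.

2.53

Cumulative frequencies: 29, 64, 91, 117, 137, 153
n = 153; position = n/4 = 38.25.
This falls in the class 2 – <4: L = 2, F = 29, f = 35, h = 2.
Lower quartile ≈ 2 + ((38.25 − 29) / 35) × 2 = 2.5286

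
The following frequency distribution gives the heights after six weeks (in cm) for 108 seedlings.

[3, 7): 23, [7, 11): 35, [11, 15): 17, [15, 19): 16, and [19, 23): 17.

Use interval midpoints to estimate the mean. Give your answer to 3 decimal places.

11.852

Midpoints: 5, 9, 13, 17, 21
Σfm = 23×5 + 35×9 + 17×13 + 16×17 + 17×21 = 1280
n = Σf = 108
Mean = 1280 / 108 = 11.8519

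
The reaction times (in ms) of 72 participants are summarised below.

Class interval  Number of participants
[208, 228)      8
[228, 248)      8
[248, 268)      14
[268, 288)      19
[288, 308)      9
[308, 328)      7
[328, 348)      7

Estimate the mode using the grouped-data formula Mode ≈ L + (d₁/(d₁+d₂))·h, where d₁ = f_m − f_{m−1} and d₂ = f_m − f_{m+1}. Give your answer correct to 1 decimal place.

Modal class: [268, 288) (highest frequency 19).
d₁ = 19 − 14 = 5, d₂ = 19 − 9 = 10
Mode ≈ 268 + (5/(5+10)) × 20 = 268 + 6.6667 = 274.6667

274.7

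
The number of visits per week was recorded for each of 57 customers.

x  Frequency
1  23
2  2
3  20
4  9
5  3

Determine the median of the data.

Cumulative frequencies: 23, 25, 45, 54, 57
n = 57, so the median is the value in position (n+1)/2 = 29.
Position 29 falls at value 3.

3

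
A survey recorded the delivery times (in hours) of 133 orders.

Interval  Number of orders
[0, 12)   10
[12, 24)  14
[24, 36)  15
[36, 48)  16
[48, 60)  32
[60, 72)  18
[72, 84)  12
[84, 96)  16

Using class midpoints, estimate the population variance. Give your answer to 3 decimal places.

607.553

Midpoints: 6, 18, 30, 42, 54, 66, 78, 90
n = 133, Σfm = 6726, mean = 50.5714
Σfm² = 420948
Σf(m − x̄)² = Σfm² − (Σfm)²/n = 420948 − 6726²/133 = 80804.5714
Population variance = 80804.5714 / 133 = 607.5532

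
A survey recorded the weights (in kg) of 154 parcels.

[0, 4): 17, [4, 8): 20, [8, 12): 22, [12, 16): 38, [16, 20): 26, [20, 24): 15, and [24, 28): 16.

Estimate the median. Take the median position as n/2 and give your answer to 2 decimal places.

13.89

Cumulative frequencies: 17, 37, 59, 97, 123, 138, 154
n = 154; position = n/2 = 77.
This falls in the class [12, 16): L = 12, F = 59, f = 38, h = 4.
Median ≈ 12 + ((77 − 59) / 38) × 4 = 13.8947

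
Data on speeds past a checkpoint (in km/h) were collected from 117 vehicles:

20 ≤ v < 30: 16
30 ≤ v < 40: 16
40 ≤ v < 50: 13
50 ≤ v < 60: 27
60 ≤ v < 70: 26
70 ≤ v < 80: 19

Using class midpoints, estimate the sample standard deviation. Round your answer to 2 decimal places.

Midpoints: 25, 35, 45, 55, 65, 75
n = 117, Σfm = 6145, mean = 52.5214
Σfm² = 354325
Σf(m − x̄)² = Σfm² − (Σfm)²/n = 354325 − 6145²/117 = 31581.1966
Sample variance = 31581.1966 / 116 = 272.2517
Standard deviation = √272.2517 = 16.5001

16.50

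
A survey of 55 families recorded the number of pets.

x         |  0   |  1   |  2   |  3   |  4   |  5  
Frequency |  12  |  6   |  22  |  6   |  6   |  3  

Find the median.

2

Cumulative frequencies: 12, 18, 40, 46, 52, 55
n = 55, so the median is the value in position (n+1)/2 = 28.
Position 28 falls at value 2.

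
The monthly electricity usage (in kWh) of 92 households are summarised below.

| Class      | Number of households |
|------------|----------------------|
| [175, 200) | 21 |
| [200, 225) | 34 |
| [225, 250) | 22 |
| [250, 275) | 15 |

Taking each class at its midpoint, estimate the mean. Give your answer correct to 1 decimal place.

Midpoints: 187.5, 212.5, 237.5, 262.5
Σfm = 21×187.5 + 34×212.5 + 22×237.5 + 15×262.5 = 20325
n = Σf = 92
Mean = 20325 / 92 = 220.9239

220.9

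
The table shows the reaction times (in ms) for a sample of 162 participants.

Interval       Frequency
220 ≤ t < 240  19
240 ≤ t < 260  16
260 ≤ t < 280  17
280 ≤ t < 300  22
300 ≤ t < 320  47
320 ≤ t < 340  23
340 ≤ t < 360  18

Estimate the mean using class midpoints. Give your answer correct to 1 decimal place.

Midpoints: 230, 250, 270, 290, 310, 330, 350
Σfm = 19×230 + 16×250 + 17×270 + 22×290 + 47×310 + 23×330 + 18×350 = 47800
n = Σf = 162
Mean = 47800 / 162 = 295.0617

295.1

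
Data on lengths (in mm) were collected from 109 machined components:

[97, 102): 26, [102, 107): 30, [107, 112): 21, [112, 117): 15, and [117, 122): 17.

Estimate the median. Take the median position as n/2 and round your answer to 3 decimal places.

106.750

Cumulative frequencies: 26, 56, 77, 92, 109
n = 109; position = n/2 = 54.5.
This falls in the class [102, 107): L = 102, F = 26, f = 30, h = 5.
Median ≈ 102 + ((54.5 − 26) / 30) × 5 = 106.7500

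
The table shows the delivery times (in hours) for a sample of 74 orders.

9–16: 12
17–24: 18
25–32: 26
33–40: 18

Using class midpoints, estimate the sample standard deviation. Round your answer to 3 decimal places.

Midpoints: 12.5, 20.5, 28.5, 36.5
n = 74, Σfm = 1917, mean = 25.9054
Σfm² = 54538.5
Σf(m − x̄)² = Σfm² − (Σfm)²/n = 54538.5 − 1917²/74 = 4877.8378
Sample variance = 4877.8378 / 73 = 66.8197
Standard deviation = √66.8197 = 8.1743

8.174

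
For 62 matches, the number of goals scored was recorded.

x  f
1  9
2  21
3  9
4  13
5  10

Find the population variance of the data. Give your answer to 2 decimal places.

1.76

Values: 1, 2, 3, 4, 5
n = 62, Σfx = 180, mean = 2.9032
Σfx² = 632
Σf(x − x̄)² = Σfx² − (Σfx)²/n = 632 − 180²/62 = 109.4194
Population variance = 109.4194 / 62 = 1.7648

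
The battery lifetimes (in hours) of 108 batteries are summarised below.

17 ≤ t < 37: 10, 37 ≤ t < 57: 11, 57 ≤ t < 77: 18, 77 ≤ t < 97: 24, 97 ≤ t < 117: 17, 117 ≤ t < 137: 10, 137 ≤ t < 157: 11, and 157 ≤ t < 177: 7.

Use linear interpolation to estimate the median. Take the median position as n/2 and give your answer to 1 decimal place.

89.5

Cumulative frequencies: 10, 21, 39, 63, 80, 90, 101, 108
n = 108; position = n/2 = 54.
This falls in the class 77 ≤ t < 97: L = 77, F = 39, f = 24, h = 20.
Median ≈ 77 + ((54 − 39) / 24) × 20 = 89.5000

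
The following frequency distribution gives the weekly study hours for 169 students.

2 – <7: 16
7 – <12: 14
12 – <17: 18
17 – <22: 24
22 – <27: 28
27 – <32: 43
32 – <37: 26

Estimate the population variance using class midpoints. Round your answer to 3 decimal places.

88.043

Midpoints: 4.5, 9.5, 14.5, 19.5, 24.5, 29.5, 34.5
n = 169, Σfm = 3785.5, mean = 22.3994
Σfm² = 99672.25
Σf(m − x̄)² = Σfm² − (Σfm)²/n = 99672.25 − 3785.5²/169 = 14879.2899
Population variance = 14879.2899 / 169 = 88.0431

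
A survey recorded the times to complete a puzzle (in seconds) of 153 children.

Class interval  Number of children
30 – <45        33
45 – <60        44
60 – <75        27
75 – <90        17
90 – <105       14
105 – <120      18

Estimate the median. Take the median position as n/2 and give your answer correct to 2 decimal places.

59.83

Cumulative frequencies: 33, 77, 104, 121, 135, 153
n = 153; position = n/2 = 76.5.
This falls in the class 45 – <60: L = 45, F = 33, f = 44, h = 15.
Median ≈ 45 + ((76.5 − 33) / 44) × 15 = 59.8295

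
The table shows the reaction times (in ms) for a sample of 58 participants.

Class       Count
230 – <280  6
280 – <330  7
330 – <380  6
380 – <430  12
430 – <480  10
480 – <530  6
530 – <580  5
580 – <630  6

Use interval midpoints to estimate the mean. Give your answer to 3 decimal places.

424.828

Midpoints: 255, 305, 355, 405, 455, 505, 555, 605
Σfm = 6×255 + 7×305 + 6×355 + 12×405 + 10×455 + 6×505 + 5×555 + 6×605 = 24640
n = Σf = 58
Mean = 24640 / 58 = 424.8276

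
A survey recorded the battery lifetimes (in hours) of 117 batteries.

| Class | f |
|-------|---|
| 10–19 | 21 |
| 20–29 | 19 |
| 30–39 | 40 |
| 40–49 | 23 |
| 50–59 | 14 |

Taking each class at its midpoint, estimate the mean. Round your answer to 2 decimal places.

33.65

Midpoints: 14.5, 24.5, 34.5, 44.5, 54.5
Σfm = 21×14.5 + 19×24.5 + 40×34.5 + 23×44.5 + 14×54.5 = 3936.5
n = Σf = 117
Mean = 3936.5 / 117 = 33.6453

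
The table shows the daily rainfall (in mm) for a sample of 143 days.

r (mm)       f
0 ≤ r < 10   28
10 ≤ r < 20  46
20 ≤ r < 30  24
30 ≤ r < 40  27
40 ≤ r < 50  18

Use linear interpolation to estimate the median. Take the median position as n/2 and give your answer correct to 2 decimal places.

Cumulative frequencies: 28, 74, 98, 125, 143
n = 143; position = n/2 = 71.5.
This falls in the class 10 ≤ r < 20: L = 10, F = 28, f = 46, h = 10.
Median ≈ 10 + ((71.5 − 28) / 46) × 10 = 19.4565

19.46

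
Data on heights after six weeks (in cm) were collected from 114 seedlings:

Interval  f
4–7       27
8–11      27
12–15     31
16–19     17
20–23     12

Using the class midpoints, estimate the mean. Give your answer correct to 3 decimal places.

12.096

Midpoints: 5.5, 9.5, 13.5, 17.5, 21.5
Σfm = 27×5.5 + 27×9.5 + 31×13.5 + 17×17.5 + 12×21.5 = 1379
n = Σf = 114
Mean = 1379 / 114 = 12.0965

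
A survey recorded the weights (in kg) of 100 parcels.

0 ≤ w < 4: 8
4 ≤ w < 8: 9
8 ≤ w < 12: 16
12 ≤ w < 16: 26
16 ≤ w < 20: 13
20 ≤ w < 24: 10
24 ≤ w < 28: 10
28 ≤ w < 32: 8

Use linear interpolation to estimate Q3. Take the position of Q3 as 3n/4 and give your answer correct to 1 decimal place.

Cumulative frequencies: 8, 17, 33, 59, 72, 82, 92, 100
n = 100; position = 3n/4 = 75.
This falls in the class 20 ≤ w < 24: L = 20, F = 72, f = 10, h = 4.
Upper quartile ≈ 20 + ((75 − 72) / 10) × 4 = 21.2000

21.2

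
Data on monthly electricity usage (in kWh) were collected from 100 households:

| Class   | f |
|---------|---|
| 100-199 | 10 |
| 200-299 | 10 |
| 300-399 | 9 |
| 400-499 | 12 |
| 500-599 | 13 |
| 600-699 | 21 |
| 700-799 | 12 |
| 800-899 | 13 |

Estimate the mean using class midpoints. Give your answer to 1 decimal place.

533.5

Midpoints: 149.5, 249.5, 349.5, 449.5, 549.5, 649.5, 749.5, 849.5
Σfm = 10×149.5 + 10×249.5 + 9×349.5 + 12×449.5 + 13×549.5 + 21×649.5 + 12×749.5 + 13×849.5 = 53350
n = Σf = 100
Mean = 53350 / 100 = 533.5000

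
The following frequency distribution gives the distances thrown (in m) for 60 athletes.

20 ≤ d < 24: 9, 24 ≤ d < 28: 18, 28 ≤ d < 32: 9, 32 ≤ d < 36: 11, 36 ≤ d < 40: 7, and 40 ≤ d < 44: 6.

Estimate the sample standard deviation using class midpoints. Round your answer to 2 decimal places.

6.30

Midpoints: 22, 26, 30, 34, 38, 42
n = 60, Σfm = 1828, mean = 30.4667
Σfm² = 58032
Σf(m − x̄)² = Σfm² − (Σfm)²/n = 58032 − 1828²/60 = 2338.9333
Sample variance = 2338.9333 / 59 = 39.6429
Standard deviation = √39.6429 = 6.2963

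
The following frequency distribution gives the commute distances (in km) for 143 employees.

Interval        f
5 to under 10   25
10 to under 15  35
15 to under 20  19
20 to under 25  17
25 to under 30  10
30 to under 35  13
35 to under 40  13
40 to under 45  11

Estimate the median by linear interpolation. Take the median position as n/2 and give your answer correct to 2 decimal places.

18.03

Cumulative frequencies: 25, 60, 79, 96, 106, 119, 132, 143
n = 143; position = n/2 = 71.5.
This falls in the class 15 to under 20: L = 15, F = 60, f = 19, h = 5.
Median ≈ 15 + ((71.5 − 60) / 19) × 5 = 18.0263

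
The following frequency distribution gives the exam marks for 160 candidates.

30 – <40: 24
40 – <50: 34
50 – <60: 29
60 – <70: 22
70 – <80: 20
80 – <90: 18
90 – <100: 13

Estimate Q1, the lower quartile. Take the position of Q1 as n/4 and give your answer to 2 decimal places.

Cumulative frequencies: 24, 58, 87, 109, 129, 147, 160
n = 160; position = n/4 = 40.
This falls in the class 40 – <50: L = 40, F = 24, f = 34, h = 10.
Lower quartile ≈ 40 + ((40 − 24) / 34) × 10 = 44.7059

44.71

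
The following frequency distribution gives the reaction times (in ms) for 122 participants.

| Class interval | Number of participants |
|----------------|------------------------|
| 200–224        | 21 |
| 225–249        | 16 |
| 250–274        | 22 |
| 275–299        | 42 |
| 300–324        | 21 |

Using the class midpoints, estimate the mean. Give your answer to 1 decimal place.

Midpoints: 212, 237, 262, 287, 312
Σfm = 21×212 + 16×237 + 22×262 + 42×287 + 21×312 = 32614
n = Σf = 122
Mean = 32614 / 122 = 267.3279

267.3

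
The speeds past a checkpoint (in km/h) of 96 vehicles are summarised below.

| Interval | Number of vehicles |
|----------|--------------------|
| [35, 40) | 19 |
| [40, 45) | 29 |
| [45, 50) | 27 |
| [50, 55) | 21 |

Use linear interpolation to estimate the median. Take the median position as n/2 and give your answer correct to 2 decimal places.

Cumulative frequencies: 19, 48, 75, 96
n = 96; position = n/2 = 48.
This falls in the class [40, 45): L = 40, F = 19, f = 29, h = 5.
Median ≈ 40 + ((48 − 19) / 29) × 5 = 45.0000

45.00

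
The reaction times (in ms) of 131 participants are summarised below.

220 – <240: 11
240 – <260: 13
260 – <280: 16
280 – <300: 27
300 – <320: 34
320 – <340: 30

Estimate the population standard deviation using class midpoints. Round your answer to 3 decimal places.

31.173

Midpoints: 230, 250, 270, 290, 310, 330
n = 131, Σfm = 38370, mean = 292.9008
Σfm² = 11365900
Σf(m − x̄)² = Σfm² − (Σfm)²/n = 11365900 − 38370²/131 = 127297.7099
Population variance = 127297.7099 / 131 = 971.7382
Standard deviation = √971.7382 = 31.1727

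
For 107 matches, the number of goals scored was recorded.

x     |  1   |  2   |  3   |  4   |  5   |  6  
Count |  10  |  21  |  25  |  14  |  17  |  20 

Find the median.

3

Cumulative frequencies: 10, 31, 56, 70, 87, 107
n = 107, so the median is the value in position (n+1)/2 = 54.
Position 54 falls at value 3.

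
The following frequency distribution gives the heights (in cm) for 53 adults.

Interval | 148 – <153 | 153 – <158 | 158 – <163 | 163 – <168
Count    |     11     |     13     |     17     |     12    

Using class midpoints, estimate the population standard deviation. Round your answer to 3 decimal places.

Midpoints: 150.5, 155.5, 160.5, 165.5
n = 53, Σfm = 8391.5, mean = 158.3302
Σfm² = 1330103.25
Σf(m − x̄)² = Σfm² − (Σfm)²/n = 1330103.25 − 8391.5²/53 = 1475.4717
Population variance = 1475.4717 / 53 = 27.8391
Standard deviation = √27.8391 = 5.2763

5.276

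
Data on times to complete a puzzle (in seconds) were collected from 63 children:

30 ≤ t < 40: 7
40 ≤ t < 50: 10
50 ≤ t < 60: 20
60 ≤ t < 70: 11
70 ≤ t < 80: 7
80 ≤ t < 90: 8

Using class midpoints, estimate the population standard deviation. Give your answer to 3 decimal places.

Midpoints: 35, 45, 55, 65, 75, 85
n = 63, Σfm = 3715, mean = 58.9683
Σfm² = 232975
Σf(m − x̄)² = Σfm² − (Σfm)²/n = 232975 − 3715²/63 = 13907.9365
Population variance = 13907.9365 / 63 = 220.7609
Standard deviation = √220.7609 = 14.8580

14.858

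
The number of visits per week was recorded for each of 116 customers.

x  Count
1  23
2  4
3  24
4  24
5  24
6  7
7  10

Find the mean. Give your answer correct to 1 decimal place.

3.7

Values: 1, 2, 3, 4, 5, 6, 7
Σfx = 23×1 + 4×2 + 24×3 + 24×4 + 24×5 + 7×6 + 10×7 = 431
n = Σf = 116
Mean = 431 / 116 = 3.7155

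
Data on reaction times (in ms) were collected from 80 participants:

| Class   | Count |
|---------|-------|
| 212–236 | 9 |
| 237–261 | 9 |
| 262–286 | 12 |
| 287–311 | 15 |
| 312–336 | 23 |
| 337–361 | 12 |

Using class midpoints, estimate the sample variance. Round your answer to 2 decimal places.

Midpoints: 224, 249, 274, 299, 324, 349
n = 80, Σfm = 23670, mean = 295.8750
Σfm² = 7127580
Σf(m − x̄)² = Σfm² − (Σfm)²/n = 7127580 − 23670²/80 = 124218.7500
Sample variance = 124218.7500 / 79 = 1572.3892

1572.39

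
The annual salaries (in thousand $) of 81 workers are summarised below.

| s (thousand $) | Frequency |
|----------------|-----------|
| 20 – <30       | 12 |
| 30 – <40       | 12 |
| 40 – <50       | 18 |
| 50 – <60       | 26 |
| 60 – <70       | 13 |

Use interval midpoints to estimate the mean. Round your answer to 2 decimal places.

Midpoints: 25, 35, 45, 55, 65
Σfm = 12×25 + 12×35 + 18×45 + 26×55 + 13×65 = 3805
n = Σf = 81
Mean = 3805 / 81 = 46.9753

46.98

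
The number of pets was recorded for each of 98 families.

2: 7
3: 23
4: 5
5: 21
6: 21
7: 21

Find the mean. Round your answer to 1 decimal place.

4.9

Values: 2, 3, 4, 5, 6, 7
Σfx = 7×2 + 23×3 + 5×4 + 21×5 + 21×6 + 21×7 = 481
n = Σf = 98
Mean = 481 / 98 = 4.9082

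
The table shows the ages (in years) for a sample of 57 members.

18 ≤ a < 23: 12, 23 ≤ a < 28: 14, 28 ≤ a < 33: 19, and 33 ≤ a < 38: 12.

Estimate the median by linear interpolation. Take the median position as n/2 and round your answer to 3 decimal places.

28.658

Cumulative frequencies: 12, 26, 45, 57
n = 57; position = n/2 = 28.5.
This falls in the class 28 ≤ a < 33: L = 28, F = 26, f = 19, h = 5.
Median ≈ 28 + ((28.5 − 26) / 19) × 5 = 28.6579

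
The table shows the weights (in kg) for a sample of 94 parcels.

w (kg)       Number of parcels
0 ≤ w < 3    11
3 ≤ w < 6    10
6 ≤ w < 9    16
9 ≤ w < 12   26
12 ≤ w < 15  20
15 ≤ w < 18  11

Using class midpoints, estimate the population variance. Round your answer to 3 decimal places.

Midpoints: 1.5, 4.5, 7.5, 10.5, 13.5, 16.5
n = 94, Σfm = 906, mean = 9.6383
Σfm² = 10633.5
Σf(m − x̄)² = Σfm² − (Σfm)²/n = 10633.5 − 906²/94 = 1901.2021
Population variance = 1901.2021 / 94 = 20.2256

20.226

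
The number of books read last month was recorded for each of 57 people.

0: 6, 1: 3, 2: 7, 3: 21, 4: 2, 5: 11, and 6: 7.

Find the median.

Cumulative frequencies: 6, 9, 16, 37, 39, 50, 57
n = 57, so the median is the value in position (n+1)/2 = 29.
Position 29 falls at value 3.

3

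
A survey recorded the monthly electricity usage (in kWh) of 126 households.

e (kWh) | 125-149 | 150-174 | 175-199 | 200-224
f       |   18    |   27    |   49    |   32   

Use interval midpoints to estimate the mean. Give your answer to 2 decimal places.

Midpoints: 137, 162, 187, 212
Σfm = 18×137 + 27×162 + 49×187 + 32×212 = 22787
n = Σf = 126
Mean = 22787 / 126 = 180.8492

180.85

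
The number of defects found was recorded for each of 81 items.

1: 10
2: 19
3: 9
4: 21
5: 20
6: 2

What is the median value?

4

Cumulative frequencies: 10, 29, 38, 59, 79, 81
n = 81, so the median is the value in position (n+1)/2 = 41.
Position 41 falls at value 4.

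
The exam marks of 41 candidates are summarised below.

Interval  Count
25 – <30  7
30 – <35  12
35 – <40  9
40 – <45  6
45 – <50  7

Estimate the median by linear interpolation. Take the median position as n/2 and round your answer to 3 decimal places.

Cumulative frequencies: 7, 19, 28, 34, 41
n = 41; position = n/2 = 20.5.
This falls in the class 35 – <40: L = 35, F = 19, f = 9, h = 5.
Median ≈ 35 + ((20.5 − 19) / 9) × 5 = 35.8333

35.833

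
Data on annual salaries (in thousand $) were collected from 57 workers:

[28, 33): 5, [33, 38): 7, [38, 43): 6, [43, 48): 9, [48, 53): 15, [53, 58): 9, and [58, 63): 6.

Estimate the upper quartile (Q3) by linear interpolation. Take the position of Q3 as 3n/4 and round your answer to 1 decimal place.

Cumulative frequencies: 5, 12, 18, 27, 42, 51, 57
n = 57; position = 3n/4 = 42.75.
This falls in the class [53, 58): L = 53, F = 42, f = 9, h = 5.
Upper quartile ≈ 53 + ((42.75 − 42) / 9) × 5 = 53.4167

53.4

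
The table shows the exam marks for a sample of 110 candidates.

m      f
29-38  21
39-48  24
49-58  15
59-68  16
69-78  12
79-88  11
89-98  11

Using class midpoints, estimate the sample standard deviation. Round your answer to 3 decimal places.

19.708

Midpoints: 33.5, 43.5, 53.5, 63.5, 73.5, 83.5, 93.5
n = 110, Σfm = 6395, mean = 58.1364
Σfm² = 414117.5
Σf(m − x̄)² = Σfm² − (Σfm)²/n = 414117.5 − 6395²/110 = 42335.4545
Sample variance = 42335.4545 / 109 = 388.3987
Standard deviation = √388.3987 = 19.7078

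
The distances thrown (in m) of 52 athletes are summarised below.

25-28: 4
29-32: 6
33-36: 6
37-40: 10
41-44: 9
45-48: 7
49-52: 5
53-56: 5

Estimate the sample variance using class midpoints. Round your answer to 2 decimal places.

Midpoints: 26.5, 30.5, 34.5, 38.5, 42.5, 46.5, 50.5, 54.5
n = 52, Σfm = 2114, mean = 40.6538
Σfm² = 89349
Σf(m − x̄)² = Σfm² − (Σfm)²/n = 89349 − 2114²/52 = 3406.7692
Sample variance = 3406.7692 / 51 = 66.7994

66.80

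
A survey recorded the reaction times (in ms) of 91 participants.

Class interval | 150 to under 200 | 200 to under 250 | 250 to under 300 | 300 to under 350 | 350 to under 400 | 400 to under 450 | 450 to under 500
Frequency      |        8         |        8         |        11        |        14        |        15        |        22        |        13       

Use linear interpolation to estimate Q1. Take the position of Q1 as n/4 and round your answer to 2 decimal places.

280.68

Cumulative frequencies: 8, 16, 27, 41, 56, 78, 91
n = 91; position = n/4 = 22.75.
This falls in the class 250 to under 300: L = 250, F = 16, f = 11, h = 50.
Lower quartile ≈ 250 + ((22.75 − 16) / 11) × 50 = 280.6818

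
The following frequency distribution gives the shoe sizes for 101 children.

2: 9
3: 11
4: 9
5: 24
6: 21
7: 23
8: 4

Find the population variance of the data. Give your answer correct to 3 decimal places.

Values: 2, 3, 4, 5, 6, 7, 8
n = 101, Σfx = 526, mean = 5.2079
Σfx² = 3018
Σf(x − x̄)² = Σfx² − (Σfx)²/n = 3018 − 526²/101 = 278.6337
Population variance = 278.6337 / 101 = 2.7587

2.759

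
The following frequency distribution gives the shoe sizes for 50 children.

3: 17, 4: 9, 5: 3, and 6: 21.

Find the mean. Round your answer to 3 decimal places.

4.560

Values: 3, 4, 5, 6
Σfx = 17×3 + 9×4 + 3×5 + 21×6 = 228
n = Σf = 50
Mean = 228 / 50 = 4.5600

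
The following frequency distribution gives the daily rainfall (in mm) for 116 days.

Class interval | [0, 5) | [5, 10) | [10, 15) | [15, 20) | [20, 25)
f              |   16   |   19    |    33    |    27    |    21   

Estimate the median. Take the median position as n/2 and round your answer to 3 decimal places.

13.485

Cumulative frequencies: 16, 35, 68, 95, 116
n = 116; position = n/2 = 58.
This falls in the class [10, 15): L = 10, F = 35, f = 33, h = 5.
Median ≈ 10 + ((58 − 35) / 33) × 5 = 13.4848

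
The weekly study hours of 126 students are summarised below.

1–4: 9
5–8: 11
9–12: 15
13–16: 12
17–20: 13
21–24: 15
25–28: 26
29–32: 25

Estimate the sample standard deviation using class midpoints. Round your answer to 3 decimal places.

9.131

Midpoints: 2.5, 6.5, 10.5, 14.5, 18.5, 22.5, 26.5, 30.5
n = 126, Σfm = 2455, mean = 19.4841
Σfm² = 58255.5
Σf(m − x̄)² = Σfm² − (Σfm)²/n = 58255.5 − 2455²/126 = 10421.9683
Sample variance = 10421.9683 / 125 = 83.3757
Standard deviation = √83.3757 = 9.1310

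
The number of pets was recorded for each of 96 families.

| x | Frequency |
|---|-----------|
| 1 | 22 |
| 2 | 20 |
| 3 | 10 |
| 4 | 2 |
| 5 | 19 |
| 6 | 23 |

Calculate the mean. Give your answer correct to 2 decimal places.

Values: 1, 2, 3, 4, 5, 6
Σfx = 22×1 + 20×2 + 10×3 + 2×4 + 19×5 + 23×6 = 333
n = Σf = 96
Mean = 333 / 96 = 3.4688

3.47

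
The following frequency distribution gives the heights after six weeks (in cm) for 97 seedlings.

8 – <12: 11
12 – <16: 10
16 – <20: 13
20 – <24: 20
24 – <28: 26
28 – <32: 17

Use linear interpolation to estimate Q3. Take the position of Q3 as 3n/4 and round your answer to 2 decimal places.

Cumulative frequencies: 11, 21, 34, 54, 80, 97
n = 97; position = 3n/4 = 72.75.
This falls in the class 24 – <28: L = 24, F = 54, f = 26, h = 4.
Upper quartile ≈ 24 + ((72.75 − 54) / 26) × 4 = 26.8846

26.88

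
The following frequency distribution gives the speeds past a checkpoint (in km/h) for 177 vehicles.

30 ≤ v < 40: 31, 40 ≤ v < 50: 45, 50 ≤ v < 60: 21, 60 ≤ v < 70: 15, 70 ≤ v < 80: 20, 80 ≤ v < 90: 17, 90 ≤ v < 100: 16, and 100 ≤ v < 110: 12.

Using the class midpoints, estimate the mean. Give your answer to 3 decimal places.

61.949

Midpoints: 35, 45, 55, 65, 75, 85, 95, 105
Σfm = 31×35 + 45×45 + 21×55 + 15×65 + 20×75 + 17×85 + 16×95 + 12×105 = 10965
n = Σf = 177
Mean = 10965 / 177 = 61.9492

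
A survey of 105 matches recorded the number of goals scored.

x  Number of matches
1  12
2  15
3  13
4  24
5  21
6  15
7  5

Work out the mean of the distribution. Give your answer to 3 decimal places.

3.876

Values: 1, 2, 3, 4, 5, 6, 7
Σfx = 12×1 + 15×2 + 13×3 + 24×4 + 21×5 + 15×6 + 5×7 = 407
n = Σf = 105
Mean = 407 / 105 = 3.8762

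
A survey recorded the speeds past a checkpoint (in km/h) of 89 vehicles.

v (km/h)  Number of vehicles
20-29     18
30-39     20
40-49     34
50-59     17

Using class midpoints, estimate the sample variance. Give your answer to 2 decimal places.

104.44

Midpoints: 24.5, 34.5, 44.5, 54.5
n = 89, Σfm = 3570.5, mean = 40.1180
Σfm² = 152432.25
Σf(m − x̄)² = Σfm² − (Σfm)²/n = 152432.25 − 3570.5²/89 = 9191.0112
Sample variance = 9191.0112 / 88 = 104.4433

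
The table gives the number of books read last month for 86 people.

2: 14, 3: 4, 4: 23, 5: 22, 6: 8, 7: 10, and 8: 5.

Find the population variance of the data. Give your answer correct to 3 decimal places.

Values: 2, 3, 4, 5, 6, 7, 8
n = 86, Σfx = 400, mean = 4.6512
Σfx² = 2108
Σf(x − x̄)² = Σfx² − (Σfx)²/n = 2108 − 400²/86 = 247.5349
Population variance = 247.5349 / 86 = 2.8783

2.878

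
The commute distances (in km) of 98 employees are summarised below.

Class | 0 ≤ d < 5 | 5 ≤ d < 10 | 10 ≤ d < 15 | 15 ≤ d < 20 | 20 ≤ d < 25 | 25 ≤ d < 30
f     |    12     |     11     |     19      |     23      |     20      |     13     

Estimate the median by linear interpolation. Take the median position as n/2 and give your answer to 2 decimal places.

Cumulative frequencies: 12, 23, 42, 65, 85, 98
n = 98; position = n/2 = 49.
This falls in the class 15 ≤ d < 20: L = 15, F = 42, f = 23, h = 5.
Median ≈ 15 + ((49 − 42) / 23) × 5 = 16.5217

16.52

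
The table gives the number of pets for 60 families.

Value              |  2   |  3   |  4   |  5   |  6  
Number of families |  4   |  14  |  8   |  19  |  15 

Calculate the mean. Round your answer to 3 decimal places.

4.450

Values: 2, 3, 4, 5, 6
Σfx = 4×2 + 14×3 + 8×4 + 19×5 + 15×6 = 267
n = Σf = 60
Mean = 267 / 60 = 4.4500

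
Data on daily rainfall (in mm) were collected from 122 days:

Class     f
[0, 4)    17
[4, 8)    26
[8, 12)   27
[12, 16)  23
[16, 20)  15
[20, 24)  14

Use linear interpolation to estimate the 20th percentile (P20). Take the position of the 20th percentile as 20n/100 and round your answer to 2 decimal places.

Cumulative frequencies: 17, 43, 70, 93, 108, 122
n = 122; position = 20n/100 = 24.4.
This falls in the class [4, 8): L = 4, F = 17, f = 26, h = 4.
20th percentile ≈ 4 + ((24.4 − 17) / 26) × 4 = 5.1385

5.14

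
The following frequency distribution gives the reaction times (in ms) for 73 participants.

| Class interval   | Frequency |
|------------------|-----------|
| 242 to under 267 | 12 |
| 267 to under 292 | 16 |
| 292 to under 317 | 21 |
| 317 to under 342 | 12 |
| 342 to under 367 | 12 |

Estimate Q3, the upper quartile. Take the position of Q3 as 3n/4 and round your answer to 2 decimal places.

328.98

Cumulative frequencies: 12, 28, 49, 61, 73
n = 73; position = 3n/4 = 54.75.
This falls in the class 317 to under 342: L = 317, F = 49, f = 12, h = 25.
Upper quartile ≈ 317 + ((54.75 − 49) / 12) × 25 = 328.9792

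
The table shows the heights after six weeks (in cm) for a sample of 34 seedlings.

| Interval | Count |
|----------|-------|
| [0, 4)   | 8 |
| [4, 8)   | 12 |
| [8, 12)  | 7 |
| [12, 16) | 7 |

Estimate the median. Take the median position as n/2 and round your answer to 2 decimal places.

7.00

Cumulative frequencies: 8, 20, 27, 34
n = 34; position = n/2 = 17.
This falls in the class [4, 8): L = 4, F = 8, f = 12, h = 4.
Median ≈ 4 + ((17 − 8) / 12) × 4 = 7.0000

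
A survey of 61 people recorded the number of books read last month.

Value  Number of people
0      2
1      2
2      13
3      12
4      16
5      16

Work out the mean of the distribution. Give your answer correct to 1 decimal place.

Values: 0, 1, 2, 3, 4, 5
Σfx = 2×0 + 2×1 + 13×2 + 12×3 + 16×4 + 16×5 = 208
n = Σf = 61
Mean = 208 / 61 = 3.4098

3.4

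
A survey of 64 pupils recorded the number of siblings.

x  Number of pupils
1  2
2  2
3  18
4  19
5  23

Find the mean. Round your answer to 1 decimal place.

3.9

Values: 1, 2, 3, 4, 5
Σfx = 2×1 + 2×2 + 18×3 + 19×4 + 23×5 = 251
n = Σf = 64
Mean = 251 / 64 = 3.9219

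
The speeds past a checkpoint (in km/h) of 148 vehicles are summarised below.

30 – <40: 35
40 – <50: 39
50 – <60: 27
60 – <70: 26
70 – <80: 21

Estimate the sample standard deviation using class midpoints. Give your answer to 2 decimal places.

13.74

Midpoints: 35, 45, 55, 65, 75
n = 148, Σfm = 7730, mean = 52.2297
Σfm² = 431500
Σf(m − x̄)² = Σfm² − (Σfm)²/n = 431500 − 7730²/148 = 27764.1892
Sample variance = 27764.1892 / 147 = 188.8720
Standard deviation = √188.8720 = 13.7431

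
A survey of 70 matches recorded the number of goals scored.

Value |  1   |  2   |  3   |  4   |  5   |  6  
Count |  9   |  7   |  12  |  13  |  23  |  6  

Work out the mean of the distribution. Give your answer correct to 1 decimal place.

3.7

Values: 1, 2, 3, 4, 5, 6
Σfx = 9×1 + 7×2 + 12×3 + 13×4 + 23×5 + 6×6 = 262
n = Σf = 70
Mean = 262 / 70 = 3.7429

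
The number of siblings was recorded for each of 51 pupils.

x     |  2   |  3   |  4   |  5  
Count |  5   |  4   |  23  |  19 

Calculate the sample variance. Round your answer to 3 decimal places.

0.850

Values: 2, 3, 4, 5
n = 51, Σfx = 209, mean = 4.0980
Σfx² = 899
Σf(x − x̄)² = Σfx² − (Σfx)²/n = 899 − 209²/51 = 42.5098
Sample variance = 42.5098 / 50 = 0.8502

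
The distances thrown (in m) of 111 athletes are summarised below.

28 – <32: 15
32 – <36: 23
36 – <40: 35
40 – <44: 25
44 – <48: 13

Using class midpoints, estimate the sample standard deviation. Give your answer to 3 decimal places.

Midpoints: 30, 34, 38, 42, 46
n = 111, Σfm = 4210, mean = 37.9279
Σfm² = 162236
Σf(m − x̄)² = Σfm² − (Σfm)²/n = 162236 − 4210²/111 = 2559.4234
Sample variance = 2559.4234 / 110 = 23.2675
Standard deviation = √23.2675 = 4.8236

4.824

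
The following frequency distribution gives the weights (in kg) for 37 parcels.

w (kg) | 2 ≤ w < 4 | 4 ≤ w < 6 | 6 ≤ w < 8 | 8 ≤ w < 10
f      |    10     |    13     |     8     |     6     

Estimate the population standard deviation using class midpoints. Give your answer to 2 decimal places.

Midpoints: 3, 5, 7, 9
n = 37, Σfm = 205, mean = 5.5405
Σfm² = 1293
Σf(m − x̄)² = Σfm² − (Σfm)²/n = 1293 − 205²/37 = 157.1892
Population variance = 157.1892 / 37 = 4.2484
Standard deviation = √4.2484 = 2.0612

2.06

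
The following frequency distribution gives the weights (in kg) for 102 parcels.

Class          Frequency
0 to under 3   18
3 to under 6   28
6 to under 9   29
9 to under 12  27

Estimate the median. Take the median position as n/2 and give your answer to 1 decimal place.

Cumulative frequencies: 18, 46, 75, 102
n = 102; position = n/2 = 51.
This falls in the class 6 to under 9: L = 6, F = 46, f = 29, h = 3.
Median ≈ 6 + ((51 − 46) / 29) × 3 = 6.5172

6.5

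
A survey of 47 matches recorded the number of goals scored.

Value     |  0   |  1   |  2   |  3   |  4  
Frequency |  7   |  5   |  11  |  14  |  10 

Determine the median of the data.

3

Cumulative frequencies: 7, 12, 23, 37, 47
n = 47, so the median is the value in position (n+1)/2 = 24.
Position 24 falls at value 3.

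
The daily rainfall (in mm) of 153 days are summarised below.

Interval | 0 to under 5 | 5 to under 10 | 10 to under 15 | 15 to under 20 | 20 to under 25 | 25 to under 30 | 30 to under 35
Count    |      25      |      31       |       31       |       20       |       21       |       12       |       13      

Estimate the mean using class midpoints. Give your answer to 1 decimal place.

14.8

Midpoints: 2.5, 7.5, 12.5, 17.5, 22.5, 27.5, 32.5
Σfm = 25×2.5 + 31×7.5 + 31×12.5 + 20×17.5 + 21×22.5 + 12×27.5 + 13×32.5 = 2257.5
n = Σf = 153
Mean = 2257.5 / 153 = 14.7549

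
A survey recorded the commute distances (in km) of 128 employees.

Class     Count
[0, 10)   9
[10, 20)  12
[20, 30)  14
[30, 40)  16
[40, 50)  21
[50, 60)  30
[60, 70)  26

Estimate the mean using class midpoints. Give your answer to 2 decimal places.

Midpoints: 5, 15, 25, 35, 45, 55, 65
Σfm = 9×5 + 12×15 + 14×25 + 16×35 + 21×45 + 30×55 + 26×65 = 5420
n = Σf = 128
Mean = 5420 / 128 = 42.3438

42.34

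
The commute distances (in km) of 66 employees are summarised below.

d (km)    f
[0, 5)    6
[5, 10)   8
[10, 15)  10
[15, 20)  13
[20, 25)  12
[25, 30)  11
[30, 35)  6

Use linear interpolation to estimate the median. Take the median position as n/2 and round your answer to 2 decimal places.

Cumulative frequencies: 6, 14, 24, 37, 49, 60, 66
n = 66; position = n/2 = 33.
This falls in the class [15, 20): L = 15, F = 24, f = 13, h = 5.
Median ≈ 15 + ((33 − 24) / 13) × 5 = 18.4615

18.46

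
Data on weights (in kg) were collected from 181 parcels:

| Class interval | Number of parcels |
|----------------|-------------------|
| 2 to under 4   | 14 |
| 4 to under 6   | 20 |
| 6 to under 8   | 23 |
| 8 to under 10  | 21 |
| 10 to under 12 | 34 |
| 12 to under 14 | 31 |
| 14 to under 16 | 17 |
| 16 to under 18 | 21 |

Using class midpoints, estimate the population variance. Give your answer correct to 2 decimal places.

17.42

Midpoints: 3, 5, 7, 9, 11, 13, 15, 17
n = 181, Σfm = 1881, mean = 10.3923
Σfm² = 22701
Σf(m − x̄)² = Σfm² − (Σfm)²/n = 22701 − 1881²/181 = 3153.1492
Population variance = 3153.1492 / 181 = 17.4207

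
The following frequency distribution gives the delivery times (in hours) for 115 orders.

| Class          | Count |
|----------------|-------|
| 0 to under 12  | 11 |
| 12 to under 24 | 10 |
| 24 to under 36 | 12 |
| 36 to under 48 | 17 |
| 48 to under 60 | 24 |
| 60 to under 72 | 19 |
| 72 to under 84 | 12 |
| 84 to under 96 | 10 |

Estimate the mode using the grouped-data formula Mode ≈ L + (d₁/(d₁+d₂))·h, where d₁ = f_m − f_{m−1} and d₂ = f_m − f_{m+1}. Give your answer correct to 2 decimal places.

Modal class: 48 to under 60 (highest frequency 24).
d₁ = 24 − 17 = 7, d₂ = 24 − 19 = 5
Mode ≈ 48 + (7/(7+5)) × 12 = 48 + 7.0000 = 55.0000

55.00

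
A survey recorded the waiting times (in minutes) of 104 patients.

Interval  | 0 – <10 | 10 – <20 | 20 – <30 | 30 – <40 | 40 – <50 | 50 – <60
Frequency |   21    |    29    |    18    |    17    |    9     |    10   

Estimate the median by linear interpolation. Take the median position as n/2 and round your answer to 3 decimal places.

21.111

Cumulative frequencies: 21, 50, 68, 85, 94, 104
n = 104; position = n/2 = 52.
This falls in the class 20 – <30: L = 20, F = 50, f = 18, h = 10.
Median ≈ 20 + ((52 − 50) / 18) × 10 = 21.1111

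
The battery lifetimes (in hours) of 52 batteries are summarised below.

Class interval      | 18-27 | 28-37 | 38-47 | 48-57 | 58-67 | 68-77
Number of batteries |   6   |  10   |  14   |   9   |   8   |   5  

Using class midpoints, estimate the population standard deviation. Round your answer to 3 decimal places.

Midpoints: 22.5, 32.5, 42.5, 52.5, 62.5, 72.5
n = 52, Σfm = 2390, mean = 45.9615
Σfm² = 121225
Σf(m − x̄)² = Σfm² − (Σfm)²/n = 121225 − 2390²/52 = 11376.9231
Population variance = 11376.9231 / 52 = 218.7870
Standard deviation = √218.7870 = 14.7914

14.791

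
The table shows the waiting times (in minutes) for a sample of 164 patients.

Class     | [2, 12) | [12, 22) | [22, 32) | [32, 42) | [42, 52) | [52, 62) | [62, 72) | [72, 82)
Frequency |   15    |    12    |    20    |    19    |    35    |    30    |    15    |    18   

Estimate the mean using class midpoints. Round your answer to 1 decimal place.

Midpoints: 7, 17, 27, 37, 47, 57, 67, 77
Σfm = 15×7 + 12×17 + 20×27 + 19×37 + 35×47 + 30×57 + 15×67 + 18×77 = 7298
n = Σf = 164
Mean = 7298 / 164 = 44.5000

44.5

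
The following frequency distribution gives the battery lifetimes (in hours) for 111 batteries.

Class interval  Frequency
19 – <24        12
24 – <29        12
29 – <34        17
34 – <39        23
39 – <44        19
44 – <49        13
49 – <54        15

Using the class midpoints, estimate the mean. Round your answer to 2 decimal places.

Midpoints: 21.5, 26.5, 31.5, 36.5, 41.5, 46.5, 51.5
Σfm = 12×21.5 + 12×26.5 + 17×31.5 + 23×36.5 + 19×41.5 + 13×46.5 + 15×51.5 = 4116.5
n = Σf = 111
Mean = 4116.5 / 111 = 37.0856

37.09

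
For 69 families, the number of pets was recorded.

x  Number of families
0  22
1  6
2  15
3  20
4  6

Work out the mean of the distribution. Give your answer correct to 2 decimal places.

1.74

Values: 0, 1, 2, 3, 4
Σfx = 22×0 + 6×1 + 15×2 + 20×3 + 6×4 = 120
n = Σf = 69
Mean = 120 / 69 = 1.7391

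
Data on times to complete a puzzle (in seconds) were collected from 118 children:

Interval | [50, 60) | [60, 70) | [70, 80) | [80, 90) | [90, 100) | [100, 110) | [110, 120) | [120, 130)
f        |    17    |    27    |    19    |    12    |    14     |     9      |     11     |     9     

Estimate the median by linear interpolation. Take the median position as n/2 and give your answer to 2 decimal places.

77.89

Cumulative frequencies: 17, 44, 63, 75, 89, 98, 109, 118
n = 118; position = n/2 = 59.
This falls in the class [70, 80): L = 70, F = 44, f = 19, h = 10.
Median ≈ 70 + ((59 − 44) / 19) × 10 = 77.8947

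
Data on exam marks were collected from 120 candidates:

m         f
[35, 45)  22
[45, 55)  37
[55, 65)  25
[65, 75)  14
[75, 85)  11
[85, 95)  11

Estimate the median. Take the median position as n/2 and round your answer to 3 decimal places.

Cumulative frequencies: 22, 59, 84, 98, 109, 120
n = 120; position = n/2 = 60.
This falls in the class [55, 65): L = 55, F = 59, f = 25, h = 10.
Median ≈ 55 + ((60 − 59) / 25) × 10 = 55.4000

55.400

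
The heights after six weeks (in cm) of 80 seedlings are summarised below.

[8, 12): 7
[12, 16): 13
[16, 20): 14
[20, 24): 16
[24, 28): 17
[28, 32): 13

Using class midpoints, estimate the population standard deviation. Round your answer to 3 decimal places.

Midpoints: 10, 14, 18, 22, 26, 30
n = 80, Σfm = 1688, mean = 21.1000
Σfm² = 38720
Σf(m − x̄)² = Σfm² − (Σfm)²/n = 38720 − 1688²/80 = 3103.2000
Population variance = 3103.2000 / 80 = 38.7900
Standard deviation = √38.7900 = 6.2282

6.228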